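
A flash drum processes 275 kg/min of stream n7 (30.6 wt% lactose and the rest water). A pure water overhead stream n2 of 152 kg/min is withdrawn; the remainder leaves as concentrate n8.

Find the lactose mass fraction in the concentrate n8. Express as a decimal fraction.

0.684

lactose is not removed: 275×0.306 = 84.15 kg/min of lactose enters n8.
Concentrate = 275 − 152 = 123 kg/min.
Mass fraction = 84.15/123 = 0.684.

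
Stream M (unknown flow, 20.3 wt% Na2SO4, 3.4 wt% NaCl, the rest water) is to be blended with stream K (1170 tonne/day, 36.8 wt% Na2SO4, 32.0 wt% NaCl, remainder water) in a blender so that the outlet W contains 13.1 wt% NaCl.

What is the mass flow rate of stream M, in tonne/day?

2280 tonne/day

Let M be the unknown flow. Total out = 1170 + M.
NaCl balance: 374.4 + 0.034·M = 0.131·(1170 + M)
(0.034 − 0.131)·M = 0.131×1170 − 374.4 = -221.13
M = -221.13 / -0.097 = 2279.7 tonne/day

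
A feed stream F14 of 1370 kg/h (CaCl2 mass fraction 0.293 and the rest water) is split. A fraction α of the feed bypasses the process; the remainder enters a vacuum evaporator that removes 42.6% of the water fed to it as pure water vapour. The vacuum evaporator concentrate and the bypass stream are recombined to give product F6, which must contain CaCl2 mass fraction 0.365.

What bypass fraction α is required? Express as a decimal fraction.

All 1370×0.293 = 401.41 kg/h of CaCl2 reaches F6, so F6 = 401.41/0.365 = 1099.8 kg/h and vapour = 270.25 kg/h.
The evaporator receives (1−α)·1370 of feed at 0.707 water and removes 0.426 of that water:
0.426×0.707×(1−α)×1370 = 270.25
(1−α) = 270.25/412.62 = 0.6550;  α = 0.3450.

0.345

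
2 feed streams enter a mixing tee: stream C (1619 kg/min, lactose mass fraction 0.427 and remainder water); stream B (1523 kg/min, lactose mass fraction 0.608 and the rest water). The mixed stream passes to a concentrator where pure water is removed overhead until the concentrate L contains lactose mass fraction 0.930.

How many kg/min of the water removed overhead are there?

lactose entering = 1619×0.427 + 1523×0.608 = 1617.3 kg/min.
All lactose reports to L, so L = 1617.3/0.930 = 1739 kg/min.
Total feed = 3142 kg/min; overhead = 3142 − 1739 = 1403 kg/min.

1403 kg/min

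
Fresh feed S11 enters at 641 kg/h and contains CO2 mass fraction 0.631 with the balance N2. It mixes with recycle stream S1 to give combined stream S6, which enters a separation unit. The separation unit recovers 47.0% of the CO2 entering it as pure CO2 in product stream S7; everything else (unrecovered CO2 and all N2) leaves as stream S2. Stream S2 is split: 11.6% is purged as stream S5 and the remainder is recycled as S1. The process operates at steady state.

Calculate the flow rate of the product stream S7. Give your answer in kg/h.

357.7 kg/h

CO2 in S6: m_A = 641×0.631 + (1−0.116)·(1−0.470)·m_A, so m_A = 404.47/0.5315 = 761.03 kg/h.
Product S7 = 0.470×761.03 = 357.68 kg/h.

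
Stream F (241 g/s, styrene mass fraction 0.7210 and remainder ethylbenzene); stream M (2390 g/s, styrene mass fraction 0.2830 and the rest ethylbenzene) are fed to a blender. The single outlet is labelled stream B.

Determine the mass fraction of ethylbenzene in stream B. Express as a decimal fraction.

0.6769

Total flow out = 241 + 2390 = 2631 g/s.
ethylbenzene in = 241×0.279 + 2390×0.717 = 1780.9 g/s.
ethylbenzene mass fraction in B = 1780.9/2631 = 0.6769.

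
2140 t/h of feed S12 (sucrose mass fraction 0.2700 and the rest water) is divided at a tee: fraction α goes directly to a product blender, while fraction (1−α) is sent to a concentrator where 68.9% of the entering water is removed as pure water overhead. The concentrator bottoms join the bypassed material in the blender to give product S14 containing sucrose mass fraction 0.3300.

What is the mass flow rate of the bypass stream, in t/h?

1366 t/h

All 2140×0.270 = 577.8 t/h of sucrose reaches S14, so S14 = 577.8/0.330 = 1750.9 t/h and vapour = 389.09 t/h.
The evaporator receives (1−α)·2140 of feed at 0.730 water and removes 0.689 of that water:
0.689×0.730×(1−α)×2140 = 389.09
(1−α) = 389.09/1076.4 = 0.3615;  α = 0.6385.
Bypass flow = 0.6385×2140 = 1366.4 t/h.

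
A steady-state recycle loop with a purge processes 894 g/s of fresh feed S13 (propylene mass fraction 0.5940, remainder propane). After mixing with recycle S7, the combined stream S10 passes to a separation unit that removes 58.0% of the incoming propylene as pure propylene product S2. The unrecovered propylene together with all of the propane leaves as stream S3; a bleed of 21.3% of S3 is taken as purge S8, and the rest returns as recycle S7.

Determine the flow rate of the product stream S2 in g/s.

460.1 g/s

propylene in S10: m_A = 894×0.594 + (1−0.213)·(1−0.580)·m_A, so m_A = 531.04/0.6695 = 793.23 g/s.
Product S2 = 0.580×793.23 = 460.07 g/s.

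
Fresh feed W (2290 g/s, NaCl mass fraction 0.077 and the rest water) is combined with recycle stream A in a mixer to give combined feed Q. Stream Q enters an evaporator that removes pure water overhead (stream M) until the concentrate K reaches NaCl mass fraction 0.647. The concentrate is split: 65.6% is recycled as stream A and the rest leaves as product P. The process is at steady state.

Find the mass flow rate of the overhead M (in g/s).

Overall NaCl balance (none leaves overhead): NaCl in fresh feed = NaCl in product, i.e. 2290×0.077 = (1−0.656)·K·0.647.
K = 176.33/(0.647×0.344) = 792.25 g/s.
Recycle A = 0.656×792.25 = 519.72 g/s.
Combined feed Q = 2290 + 519.72 = 2809.7 g/s.
Overhead M = Q − K = 2809.7 − 792.25 = 2017.5 g/s.

2017 g/s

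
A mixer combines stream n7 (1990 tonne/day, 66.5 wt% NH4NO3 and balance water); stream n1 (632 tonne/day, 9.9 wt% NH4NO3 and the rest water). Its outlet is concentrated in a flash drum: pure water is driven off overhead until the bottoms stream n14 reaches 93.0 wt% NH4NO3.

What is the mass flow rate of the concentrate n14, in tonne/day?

NH4NO3 entering = 1990×0.665 + 632×0.099 = 1385.9 tonne/day.
All NH4NO3 reports to n14, so n14 = 1385.9/0.930 = 1490.2 tonne/day.

1490 tonne/day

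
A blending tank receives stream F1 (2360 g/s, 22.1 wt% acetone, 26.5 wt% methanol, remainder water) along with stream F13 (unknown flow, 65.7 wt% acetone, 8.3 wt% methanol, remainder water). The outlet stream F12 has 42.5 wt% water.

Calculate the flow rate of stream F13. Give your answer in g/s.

1273 g/s

Let F13 be the unknown flow. Total out = 2360 + F13.
water balance: 1213 + 0.260·F13 = 0.425·(2360 + F13)
(0.260 − 0.425)·F13 = 0.425×2360 − 1213 = -210.04
F13 = -210.04 / -0.165 = 1273 g/s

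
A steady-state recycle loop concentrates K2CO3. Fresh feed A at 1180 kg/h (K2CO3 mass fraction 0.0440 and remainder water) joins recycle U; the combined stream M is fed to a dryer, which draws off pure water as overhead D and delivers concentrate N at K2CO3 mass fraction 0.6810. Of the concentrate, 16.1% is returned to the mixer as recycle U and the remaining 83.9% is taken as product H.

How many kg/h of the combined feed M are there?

Overall K2CO3 balance (none leaves overhead): K2CO3 in fresh feed = K2CO3 in product, i.e. 1180×0.044 = (1−0.161)·N·0.681.
N = 51.92/(0.681×0.839) = 90.871 kg/h.
Recycle U = 0.161×90.871 = 14.63 kg/h.
Combined feed M = 1180 + 14.63 = 1194.6 kg/h.

1195 kg/h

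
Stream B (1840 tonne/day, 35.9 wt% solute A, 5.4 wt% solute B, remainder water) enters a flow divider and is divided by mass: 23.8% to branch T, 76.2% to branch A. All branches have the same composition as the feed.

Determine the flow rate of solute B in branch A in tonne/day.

75.71 tonne/day

Branch A total = 0.762×1840 = 1402.1 tonne/day.
solute B in A = 0.054×1402.1 = 75.712 tonne/day.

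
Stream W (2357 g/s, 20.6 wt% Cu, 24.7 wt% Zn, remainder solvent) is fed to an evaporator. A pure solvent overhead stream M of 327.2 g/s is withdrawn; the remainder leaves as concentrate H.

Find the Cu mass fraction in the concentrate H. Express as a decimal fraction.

0.2392

Cu is not removed: 2357×0.206 = 485.54 g/s of Cu enters H.
Concentrate = 2357 − 327.2 = 2029.8 g/s.
Mass fraction = 485.54/2029.8 = 0.2392.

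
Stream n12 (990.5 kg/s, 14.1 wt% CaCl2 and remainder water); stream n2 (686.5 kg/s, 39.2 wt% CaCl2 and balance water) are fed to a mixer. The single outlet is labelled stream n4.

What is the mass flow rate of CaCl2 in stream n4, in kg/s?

CaCl2 out = CaCl2 in = 990.5×0.141 + 686.5×0.392 = 408.77 kg/s.

408.8 kg/s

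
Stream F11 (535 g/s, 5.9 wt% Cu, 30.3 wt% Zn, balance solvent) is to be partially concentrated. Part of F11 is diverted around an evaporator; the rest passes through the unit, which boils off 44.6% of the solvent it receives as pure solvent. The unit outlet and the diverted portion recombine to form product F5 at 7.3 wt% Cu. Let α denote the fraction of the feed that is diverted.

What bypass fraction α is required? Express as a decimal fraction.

All 535×0.059 = 31.565 g/s of Cu reaches F5, so F5 = 31.565/0.073 = 432.4 g/s and vapour = 102.6 g/s.
The evaporator receives (1−α)·535 of feed at 0.638 solvent and removes 0.446 of that solvent:
0.446×0.638×(1−α)×535 = 102.6
(1−α) = 102.6/152.23 = 0.6740;  α = 0.3260.

0.326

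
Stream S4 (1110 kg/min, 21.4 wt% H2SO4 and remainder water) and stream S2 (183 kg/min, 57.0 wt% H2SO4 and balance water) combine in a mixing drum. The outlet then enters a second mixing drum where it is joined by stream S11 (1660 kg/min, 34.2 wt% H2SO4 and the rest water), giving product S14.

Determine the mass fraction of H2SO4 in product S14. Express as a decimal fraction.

Overall, product flow = 2953 kg/min.
H2SO4 in = 1110×0.214 + 183×0.570 + 1660×0.342 = 909.57 kg/min.
H2SO4 fraction in S14 = 0.308.

0.308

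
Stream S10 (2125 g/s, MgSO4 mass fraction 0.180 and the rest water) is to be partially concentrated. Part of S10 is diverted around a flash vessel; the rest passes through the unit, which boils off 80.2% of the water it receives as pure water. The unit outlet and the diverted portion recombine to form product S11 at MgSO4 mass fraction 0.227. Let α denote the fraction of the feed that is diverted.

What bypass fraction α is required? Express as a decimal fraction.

0.685

All 2125×0.180 = 382.5 g/s of MgSO4 reaches S11, so S11 = 382.5/0.227 = 1685 g/s and vapour = 439.98 g/s.
The evaporator receives (1−α)·2125 of feed at 0.820 water and removes 0.802 of that water:
0.802×0.820×(1−α)×2125 = 439.98
(1−α) = 439.98/1397.5 = 0.3148;  α = 0.6852.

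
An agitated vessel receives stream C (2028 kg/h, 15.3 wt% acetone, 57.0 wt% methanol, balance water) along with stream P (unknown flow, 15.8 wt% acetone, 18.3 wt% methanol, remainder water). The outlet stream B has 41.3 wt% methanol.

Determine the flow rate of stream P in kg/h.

1384 kg/h

Let P be the unknown flow. Total out = 2028 + P.
methanol balance: 1156 + 0.183·P = 0.413·(2028 + P)
(0.183 − 0.413)·P = 0.413×2028 − 1156 = -318.4
P = -318.4 / -0.230 = 1384.3 kg/h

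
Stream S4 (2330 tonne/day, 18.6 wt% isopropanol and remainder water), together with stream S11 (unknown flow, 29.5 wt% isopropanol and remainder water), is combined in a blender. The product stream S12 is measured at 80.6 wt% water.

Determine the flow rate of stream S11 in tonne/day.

184.6 tonne/day

Let S11 be the unknown flow. Total out = 2330 + S11.
water balance: 1896.6 + 0.705·S11 = 0.806·(2330 + S11)
(0.705 − 0.806)·S11 = 0.806×2330 − 1896.6 = -18.64
S11 = -18.64 / -0.101 = 184.55 tonne/day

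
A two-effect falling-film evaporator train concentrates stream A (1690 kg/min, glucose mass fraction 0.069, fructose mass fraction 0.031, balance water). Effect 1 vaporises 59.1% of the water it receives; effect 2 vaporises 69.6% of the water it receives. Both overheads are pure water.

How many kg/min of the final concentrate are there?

water in feed = 1690×0.900 = 1521 kg/min.
After stage 1: water left = (1−0.591)×1521 = 622.09; stream total = 791.09 kg/min.
After stage 2: water left = (1−0.696)×622.09 = 189.12; final concentrate = 358.12 kg/min.

358.1 kg/min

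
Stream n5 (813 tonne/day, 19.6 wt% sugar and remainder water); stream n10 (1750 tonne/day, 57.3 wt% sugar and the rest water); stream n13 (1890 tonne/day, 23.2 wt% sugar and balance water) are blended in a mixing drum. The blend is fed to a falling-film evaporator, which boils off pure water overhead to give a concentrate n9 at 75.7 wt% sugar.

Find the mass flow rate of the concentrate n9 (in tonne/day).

sugar entering = 813×0.196 + 1750×0.573 + 1890×0.232 = 1600.6 tonne/day.
All sugar reports to n9, so n9 = 1600.6/0.757 = 2114.4 tonne/day.

2114 tonne/day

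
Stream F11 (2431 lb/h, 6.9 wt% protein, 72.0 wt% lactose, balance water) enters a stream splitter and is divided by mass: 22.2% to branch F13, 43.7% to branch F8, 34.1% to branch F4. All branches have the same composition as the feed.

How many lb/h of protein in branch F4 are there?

57.2 lb/h

Branch F4 total = 0.341×2431 = 828.97 lb/h.
protein in F4 = 0.069×828.97 = 57.199 lb/h.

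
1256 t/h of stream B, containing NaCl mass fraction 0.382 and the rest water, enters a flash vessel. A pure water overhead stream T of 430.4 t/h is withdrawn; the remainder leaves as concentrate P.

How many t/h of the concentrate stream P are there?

Concentrate = 1256 − 430.4 = 825.6 t/h.

825.6 t/h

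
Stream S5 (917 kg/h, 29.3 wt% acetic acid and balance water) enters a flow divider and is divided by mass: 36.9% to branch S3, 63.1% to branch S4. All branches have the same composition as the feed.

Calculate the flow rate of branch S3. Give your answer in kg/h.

338.4 kg/h

Branch S3 flow = 0.369×917 = 338.37 kg/h.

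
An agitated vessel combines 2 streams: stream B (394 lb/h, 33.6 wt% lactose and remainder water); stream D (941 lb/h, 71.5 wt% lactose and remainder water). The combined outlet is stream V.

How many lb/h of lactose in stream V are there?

805.2 lb/h

lactose out = lactose in = 394×0.336 + 941×0.715 = 805.2 lb/h.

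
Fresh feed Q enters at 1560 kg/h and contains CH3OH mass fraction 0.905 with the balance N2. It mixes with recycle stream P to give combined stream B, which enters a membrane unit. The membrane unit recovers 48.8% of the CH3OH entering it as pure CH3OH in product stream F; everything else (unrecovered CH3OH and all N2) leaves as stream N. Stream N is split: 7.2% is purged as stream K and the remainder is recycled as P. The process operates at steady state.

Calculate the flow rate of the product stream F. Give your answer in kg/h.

CH3OH in B: m_A = 1560×0.905 + (1−0.072)·(1−0.488)·m_A, so m_A = 1411.8/0.5249 = 2689.8 kg/h.
Product F = 0.488×2689.8 = 1312.6 kg/h.

1313 kg/h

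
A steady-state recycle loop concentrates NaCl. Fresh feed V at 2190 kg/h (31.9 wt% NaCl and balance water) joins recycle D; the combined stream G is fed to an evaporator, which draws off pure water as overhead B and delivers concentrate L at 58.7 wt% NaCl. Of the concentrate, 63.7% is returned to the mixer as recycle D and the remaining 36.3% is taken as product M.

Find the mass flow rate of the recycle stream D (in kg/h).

Overall NaCl balance (none leaves overhead): NaCl in fresh feed = NaCl in product, i.e. 2190×0.319 = (1−0.637)·L·0.587.
L = 698.61/(0.587×0.363) = 3278.6 kg/h.
Recycle D = 0.637×3278.6 = 2088.5 kg/h.

2088 kg/h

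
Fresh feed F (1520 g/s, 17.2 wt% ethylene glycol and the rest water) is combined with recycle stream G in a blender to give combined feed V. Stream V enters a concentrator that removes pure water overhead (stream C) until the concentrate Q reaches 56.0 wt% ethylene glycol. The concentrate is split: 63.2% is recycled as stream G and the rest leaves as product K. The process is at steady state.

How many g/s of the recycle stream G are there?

Overall ethylene glycol balance (none leaves overhead): ethylene glycol in fresh feed = ethylene glycol in product, i.e. 1520×0.172 = (1−0.632)·Q·0.560.
Q = 261.44/(0.560×0.368) = 1268.6 g/s.
Recycle G = 0.632×1268.6 = 801.78 g/s.

801.8 g/s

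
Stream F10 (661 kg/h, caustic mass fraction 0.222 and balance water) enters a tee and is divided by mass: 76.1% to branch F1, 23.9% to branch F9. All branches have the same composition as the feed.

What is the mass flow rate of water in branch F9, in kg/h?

122.9 kg/h

Branch F9 total = 0.239×661 = 157.98 kg/h.
water in F9 = 0.778×157.98 = 122.91 kg/h.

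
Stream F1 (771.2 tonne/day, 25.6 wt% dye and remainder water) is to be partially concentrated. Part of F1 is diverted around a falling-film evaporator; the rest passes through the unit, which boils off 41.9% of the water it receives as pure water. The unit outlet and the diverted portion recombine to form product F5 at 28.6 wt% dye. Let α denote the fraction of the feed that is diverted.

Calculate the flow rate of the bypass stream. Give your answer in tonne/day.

All 771.2×0.256 = 197.43 tonne/day of dye reaches F5, so F5 = 197.43/0.286 = 690.3 tonne/day and vapour = 80.895 tonne/day.
The evaporator receives (1−α)·771.2 of feed at 0.744 water and removes 0.419 of that water:
0.419×0.744×(1−α)×771.2 = 80.895
(1−α) = 80.895/240.41 = 0.3365;  α = 0.6635.
Bypass flow = 0.6635×771.2 = 511.7 tonne/day.

511.7 tonne/day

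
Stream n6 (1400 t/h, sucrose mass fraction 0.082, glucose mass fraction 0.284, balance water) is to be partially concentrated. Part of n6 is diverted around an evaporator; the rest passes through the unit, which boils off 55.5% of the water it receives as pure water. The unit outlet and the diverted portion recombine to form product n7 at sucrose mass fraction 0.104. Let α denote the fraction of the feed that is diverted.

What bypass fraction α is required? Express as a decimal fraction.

All 1400×0.082 = 114.8 t/h of sucrose reaches n7, so n7 = 114.8/0.104 = 1103.8 t/h and vapour = 296.15 t/h.
The evaporator receives (1−α)·1400 of feed at 0.634 water and removes 0.555 of that water:
0.555×0.634×(1−α)×1400 = 296.15
(1−α) = 296.15/492.62 = 0.6012;  α = 0.3988.

0.399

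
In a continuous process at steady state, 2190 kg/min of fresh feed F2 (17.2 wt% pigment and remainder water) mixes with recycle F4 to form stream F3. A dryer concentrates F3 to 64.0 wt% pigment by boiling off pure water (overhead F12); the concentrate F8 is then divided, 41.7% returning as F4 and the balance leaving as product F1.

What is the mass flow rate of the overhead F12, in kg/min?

1601 kg/min

Overall pigment balance (none leaves overhead): pigment in fresh feed = pigment in product, i.e. 2190×0.172 = (1−0.417)·F8·0.640.
F8 = 376.68/(0.640×0.583) = 1009.5 kg/min.
Recycle F4 = 0.417×1009.5 = 420.98 kg/min.
Combined feed F3 = 2190 + 420.98 = 2611 kg/min.
Overhead F12 = F3 − F8 = 2611 − 1009.5 = 1601.4 kg/min.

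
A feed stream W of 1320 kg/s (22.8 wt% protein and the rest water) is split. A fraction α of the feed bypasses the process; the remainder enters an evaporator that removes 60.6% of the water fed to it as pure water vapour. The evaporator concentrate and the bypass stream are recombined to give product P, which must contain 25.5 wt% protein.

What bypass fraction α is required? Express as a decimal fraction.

0.774

All 1320×0.228 = 300.96 kg/s of protein reaches P, so P = 300.96/0.255 = 1180.2 kg/s and vapour = 139.76 kg/s.
The evaporator receives (1−α)·1320 of feed at 0.772 water and removes 0.606 of that water:
0.606×0.772×(1−α)×1320 = 139.76
(1−α) = 139.76/617.54 = 0.2263;  α = 0.7737.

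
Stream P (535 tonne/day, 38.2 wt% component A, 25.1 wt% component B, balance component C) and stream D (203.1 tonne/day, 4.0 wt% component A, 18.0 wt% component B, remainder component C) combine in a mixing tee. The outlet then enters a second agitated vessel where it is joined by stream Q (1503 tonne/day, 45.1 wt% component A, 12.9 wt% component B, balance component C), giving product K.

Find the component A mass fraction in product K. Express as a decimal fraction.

0.397

Overall, product flow = 2241.1 tonne/day.
component A in = 535×0.382 + 203.1×0.040 + 1503×0.451 = 890.35 tonne/day.
component A fraction in K = 0.397.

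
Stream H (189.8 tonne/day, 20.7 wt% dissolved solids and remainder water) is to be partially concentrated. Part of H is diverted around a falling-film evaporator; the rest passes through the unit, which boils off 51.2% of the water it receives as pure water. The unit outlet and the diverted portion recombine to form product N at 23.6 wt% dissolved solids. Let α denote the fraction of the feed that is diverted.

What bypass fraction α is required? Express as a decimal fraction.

0.697

All 189.8×0.207 = 39.289 tonne/day of dissolved solids reaches N, so N = 39.289/0.236 = 166.48 tonne/day and vapour = 23.323 tonne/day.
The evaporator receives (1−α)·189.8 of feed at 0.793 water and removes 0.512 of that water:
0.512×0.793×(1−α)×189.8 = 23.323
(1−α) = 23.323/77.062 = 0.3027;  α = 0.6973.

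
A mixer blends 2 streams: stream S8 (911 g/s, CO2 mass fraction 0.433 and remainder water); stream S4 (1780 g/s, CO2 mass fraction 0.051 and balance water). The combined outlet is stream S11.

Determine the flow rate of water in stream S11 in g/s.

2206 g/s

water out = water in = 911×0.567 + 1780×0.949 = 2205.8 g/s.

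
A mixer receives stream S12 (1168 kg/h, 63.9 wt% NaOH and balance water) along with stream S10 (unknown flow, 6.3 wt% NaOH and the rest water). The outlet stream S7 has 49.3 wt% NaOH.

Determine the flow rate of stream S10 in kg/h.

Let S10 be the unknown flow. Total out = 1168 + S10.
NaOH balance: 746.35 + 0.063·S10 = 0.493·(1168 + S10)
(0.063 − 0.493)·S10 = 0.493×1168 − 746.35 = -170.53
S10 = -170.53 / -0.430 = 396.58 kg/h

396.6 kg/h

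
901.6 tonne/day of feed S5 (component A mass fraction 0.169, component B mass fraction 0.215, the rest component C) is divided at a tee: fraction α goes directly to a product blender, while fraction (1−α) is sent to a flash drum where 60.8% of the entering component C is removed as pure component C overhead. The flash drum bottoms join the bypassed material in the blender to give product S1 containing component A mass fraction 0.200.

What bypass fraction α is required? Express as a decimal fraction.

All 901.6×0.169 = 152.37 tonne/day of component A reaches S1, so S1 = 152.37/0.200 = 761.85 tonne/day and vapour = 139.75 tonne/day.
The evaporator receives (1−α)·901.6 of feed at 0.616 component C and removes 0.608 of that component C:
0.608×0.616×(1−α)×901.6 = 139.75
(1−α) = 139.75/337.67 = 0.4139;  α = 0.5861.

0.586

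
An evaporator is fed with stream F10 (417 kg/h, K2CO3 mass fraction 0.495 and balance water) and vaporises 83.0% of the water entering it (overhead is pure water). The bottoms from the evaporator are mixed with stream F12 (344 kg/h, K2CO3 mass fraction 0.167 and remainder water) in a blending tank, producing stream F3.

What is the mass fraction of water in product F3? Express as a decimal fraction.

0.550

Vapour removed = 0.830×0.505×417 = 174.79 kg/h; concentrate = 242.21 kg/h.
water reaching the mixer = 35.799 (from concentrate) + 344×0.833 = 322.35 kg/h.
Product flow = 242.21 + 344 = 586.21 kg/h; water fraction = 0.550.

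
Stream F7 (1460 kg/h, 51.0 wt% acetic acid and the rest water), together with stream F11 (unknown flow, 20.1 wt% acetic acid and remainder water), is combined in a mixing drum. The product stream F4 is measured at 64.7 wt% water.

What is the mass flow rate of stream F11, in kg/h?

1508 kg/h

Let F11 be the unknown flow. Total out = 1460 + F11.
water balance: 715.4 + 0.799·F11 = 0.647·(1460 + F11)
(0.799 − 0.647)·F11 = 0.647×1460 − 715.4 = 229.22
F11 = 229.22 / 0.152 = 1508 kg/h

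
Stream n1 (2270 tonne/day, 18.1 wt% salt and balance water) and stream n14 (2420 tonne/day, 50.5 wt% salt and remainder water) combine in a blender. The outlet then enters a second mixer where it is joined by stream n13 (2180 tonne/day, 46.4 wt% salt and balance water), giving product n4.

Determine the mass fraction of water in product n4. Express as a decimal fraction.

Overall, product flow = 6870 tonne/day.
water in = 2270×0.819 + 2420×0.495 + 2180×0.536 = 4225.5 tonne/day.
water fraction in n4 = 0.615.

0.615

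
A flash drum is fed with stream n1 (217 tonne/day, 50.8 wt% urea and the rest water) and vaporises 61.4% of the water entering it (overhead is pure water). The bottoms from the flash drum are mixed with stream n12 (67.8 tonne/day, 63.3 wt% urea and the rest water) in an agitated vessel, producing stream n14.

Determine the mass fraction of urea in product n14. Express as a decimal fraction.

0.6985

Vapour removed = 0.614×0.492×217 = 65.553 tonne/day; concentrate = 151.45 tonne/day.
urea reaching the mixer = 110.24 (from concentrate) + 67.8×0.633 = 153.15 tonne/day.
Product flow = 151.45 + 67.8 = 219.25 tonne/day; urea fraction = 0.6985.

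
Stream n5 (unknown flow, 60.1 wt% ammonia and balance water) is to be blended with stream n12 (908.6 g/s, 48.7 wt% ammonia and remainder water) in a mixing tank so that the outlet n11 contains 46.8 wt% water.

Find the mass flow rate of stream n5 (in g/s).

592.6 g/s

Let n5 be the unknown flow. Total out = 908.6 + n5.
water balance: 466.11 + 0.399·n5 = 0.468·(908.6 + n5)
(0.399 − 0.468)·n5 = 0.468×908.6 − 466.11 = -40.887
n5 = -40.887 / -0.069 = 592.57 g/s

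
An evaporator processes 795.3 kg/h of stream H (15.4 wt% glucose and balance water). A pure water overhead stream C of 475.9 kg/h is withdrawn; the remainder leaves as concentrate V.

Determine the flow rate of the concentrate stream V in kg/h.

Concentrate = 795.3 − 475.9 = 319.4 kg/h.

319.4 kg/h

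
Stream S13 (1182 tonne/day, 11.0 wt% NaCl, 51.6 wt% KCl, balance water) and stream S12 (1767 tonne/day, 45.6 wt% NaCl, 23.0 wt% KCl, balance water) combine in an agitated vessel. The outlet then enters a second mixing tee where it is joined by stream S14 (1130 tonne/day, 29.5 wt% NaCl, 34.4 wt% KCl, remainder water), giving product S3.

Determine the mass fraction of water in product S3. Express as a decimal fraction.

Overall, product flow = 4079 tonne/day.
water in = 1182×0.374 + 1767×0.314 + 1130×0.361 = 1404.8 tonne/day.
water fraction in S3 = 0.344.

0.344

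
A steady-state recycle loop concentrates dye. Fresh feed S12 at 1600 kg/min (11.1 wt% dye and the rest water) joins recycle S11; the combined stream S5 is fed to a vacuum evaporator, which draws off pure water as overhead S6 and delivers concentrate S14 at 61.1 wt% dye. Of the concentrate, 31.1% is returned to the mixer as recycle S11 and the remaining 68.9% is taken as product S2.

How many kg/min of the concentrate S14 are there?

Overall dye balance (none leaves overhead): dye in fresh feed = dye in product, i.e. 1600×0.111 = (1−0.311)·S14·0.611.
S14 = 177.6/(0.611×0.689) = 421.87 kg/min.

421.9 kg/min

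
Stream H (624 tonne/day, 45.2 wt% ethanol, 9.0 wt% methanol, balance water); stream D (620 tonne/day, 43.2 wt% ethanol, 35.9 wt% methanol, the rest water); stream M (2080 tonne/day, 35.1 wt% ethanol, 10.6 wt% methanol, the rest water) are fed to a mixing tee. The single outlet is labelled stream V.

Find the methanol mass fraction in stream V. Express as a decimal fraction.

Total flow out = 624 + 620 + 2080 = 3324 tonne/day.
methanol in = 624×0.090 + 620×0.359 + 2080×0.106 = 499.22 tonne/day.
methanol mass fraction in V = 499.22/3324 = 0.1502.

0.1502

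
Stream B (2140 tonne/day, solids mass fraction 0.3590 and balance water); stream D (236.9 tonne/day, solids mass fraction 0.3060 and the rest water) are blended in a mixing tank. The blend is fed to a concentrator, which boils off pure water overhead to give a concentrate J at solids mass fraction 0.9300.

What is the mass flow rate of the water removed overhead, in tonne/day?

1473 tonne/day

solids entering = 2140×0.359 + 236.9×0.306 = 840.75 tonne/day.
All solids reports to J, so J = 840.75/0.930 = 904.03 tonne/day.
Total feed = 2376.9 tonne/day; overhead = 2376.9 − 904.03 = 1472.9 tonne/day.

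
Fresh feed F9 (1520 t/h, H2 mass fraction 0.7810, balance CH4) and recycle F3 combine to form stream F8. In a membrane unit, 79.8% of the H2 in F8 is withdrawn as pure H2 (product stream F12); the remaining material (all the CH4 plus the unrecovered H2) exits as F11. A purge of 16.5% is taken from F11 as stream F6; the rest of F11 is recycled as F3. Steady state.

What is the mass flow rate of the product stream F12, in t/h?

1140 t/h

H2 in F8: m_A = 1520×0.781 + (1−0.165)·(1−0.798)·m_A, so m_A = 1187.1/0.8313 = 1428 t/h.
Product F12 = 0.798×1428 = 1139.5 t/h.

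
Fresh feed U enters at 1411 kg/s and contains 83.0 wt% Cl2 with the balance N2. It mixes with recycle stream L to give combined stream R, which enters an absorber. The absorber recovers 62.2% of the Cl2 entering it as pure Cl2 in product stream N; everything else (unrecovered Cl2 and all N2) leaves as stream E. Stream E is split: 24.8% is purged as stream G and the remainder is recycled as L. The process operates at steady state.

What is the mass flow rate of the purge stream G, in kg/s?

393.3 kg/s

N2 enters only via U and leaves only via the purge: 1411×0.170 = 0.248×(N2 in E), and the absorber passes all N2, so N2 in R = N2 in E = 967.22 kg/s.
Cl2 in R: m_A = 1411×0.830 + (1−0.248)·(1−0.622)·m_A, so m_A = 1171.1/0.7157 = 1636.2 kg/s.
E = (1−0.622)×1636.2 + 967.22 = 1585.7 kg/s.
Purge G = 0.248×1585.7 = 393.26 kg/s.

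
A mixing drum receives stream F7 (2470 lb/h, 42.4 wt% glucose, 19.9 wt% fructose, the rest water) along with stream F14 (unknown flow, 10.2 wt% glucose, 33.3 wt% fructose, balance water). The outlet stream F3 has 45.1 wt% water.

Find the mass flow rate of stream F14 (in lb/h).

Let F14 be the unknown flow. Total out = 2470 + F14.
water balance: 931.19 + 0.565·F14 = 0.451·(2470 + F14)
(0.565 − 0.451)·F14 = 0.451×2470 − 931.19 = 182.78
F14 = 182.78 / 0.114 = 1603.3 lb/h

1603 lb/h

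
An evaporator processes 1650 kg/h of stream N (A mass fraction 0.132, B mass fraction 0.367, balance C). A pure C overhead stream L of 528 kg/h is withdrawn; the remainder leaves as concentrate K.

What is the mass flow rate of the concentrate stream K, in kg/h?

Concentrate = 1650 − 528 = 1122 kg/h.

1122 kg/h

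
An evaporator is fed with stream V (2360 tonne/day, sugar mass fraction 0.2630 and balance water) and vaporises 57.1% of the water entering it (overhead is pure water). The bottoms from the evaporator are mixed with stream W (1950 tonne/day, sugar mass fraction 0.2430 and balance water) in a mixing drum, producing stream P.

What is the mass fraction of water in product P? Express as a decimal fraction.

Vapour removed = 0.571×0.737×2360 = 993.15 tonne/day; concentrate = 1366.8 tonne/day.
water reaching the mixer = 746.17 (from concentrate) + 1950×0.757 = 2222.3 tonne/day.
Product flow = 1366.8 + 1950 = 3316.8 tonne/day; water fraction = 0.6700.

0.6700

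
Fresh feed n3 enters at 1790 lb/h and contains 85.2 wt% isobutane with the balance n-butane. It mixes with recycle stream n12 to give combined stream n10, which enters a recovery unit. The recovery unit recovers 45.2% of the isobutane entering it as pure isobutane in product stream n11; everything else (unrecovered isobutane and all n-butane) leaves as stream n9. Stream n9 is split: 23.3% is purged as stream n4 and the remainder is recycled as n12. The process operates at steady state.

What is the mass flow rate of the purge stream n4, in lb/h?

n-butane enters only via n3 and leaves only via the purge: 1790×0.148 = 0.233×(n-butane in n9), and the recovery unit passes all n-butane, so n-butane in n10 = n-butane in n9 = 1137 lb/h.
isobutane in n10: m_A = 1790×0.852 + (1−0.233)·(1−0.452)·m_A, so m_A = 1525.1/0.5797 = 2630.9 lb/h.
n9 = (1−0.452)×2630.9 + 1137 = 2578.7 lb/h.
Purge n4 = 0.233×2578.7 = 600.84 lb/h.

600.8 lb/h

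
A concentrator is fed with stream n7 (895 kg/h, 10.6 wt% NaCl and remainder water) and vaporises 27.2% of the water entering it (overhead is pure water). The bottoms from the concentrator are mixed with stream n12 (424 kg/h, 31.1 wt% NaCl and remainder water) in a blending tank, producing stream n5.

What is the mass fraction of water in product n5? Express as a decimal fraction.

Vapour removed = 0.272×0.894×895 = 217.64 kg/h; concentrate = 677.36 kg/h.
water reaching the mixer = 582.49 (from concentrate) + 424×0.689 = 874.63 kg/h.
Product flow = 677.36 + 424 = 1101.4 kg/h; water fraction = 0.794.

0.794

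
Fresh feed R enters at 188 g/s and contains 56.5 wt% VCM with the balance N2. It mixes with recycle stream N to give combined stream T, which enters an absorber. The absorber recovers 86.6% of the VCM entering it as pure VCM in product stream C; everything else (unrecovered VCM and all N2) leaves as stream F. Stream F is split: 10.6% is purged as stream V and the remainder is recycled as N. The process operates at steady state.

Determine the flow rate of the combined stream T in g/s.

N2 enters only via R and leaves only via the purge: 188×0.435 = 0.106×(N2 in F), and the absorber passes all N2, so N2 in T = N2 in F = 771.51 g/s.
VCM in T: m_A = 188×0.565 + (1−0.106)·(1−0.866)·m_A, so m_A = 106.22/0.8802 = 120.68 g/s.
T = 120.68 + 771.51 = 892.19 g/s.

892.2 g/s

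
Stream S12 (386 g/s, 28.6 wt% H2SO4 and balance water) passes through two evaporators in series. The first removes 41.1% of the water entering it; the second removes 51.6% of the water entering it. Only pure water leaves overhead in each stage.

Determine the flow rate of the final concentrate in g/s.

water in feed = 386×0.714 = 275.6 g/s.
After stage 1: water left = (1−0.411)×275.6 = 162.33; stream total = 272.73 g/s.
After stage 2: water left = (1−0.516)×162.33 = 78.568; final concentrate = 188.96 g/s.

189 g/s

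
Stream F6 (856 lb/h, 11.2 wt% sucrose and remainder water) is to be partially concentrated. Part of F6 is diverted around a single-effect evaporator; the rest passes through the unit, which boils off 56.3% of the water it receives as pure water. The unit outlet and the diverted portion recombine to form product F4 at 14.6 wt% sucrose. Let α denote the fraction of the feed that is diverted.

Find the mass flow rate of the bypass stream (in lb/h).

All 856×0.112 = 95.872 lb/h of sucrose reaches F4, so F4 = 95.872/0.146 = 656.66 lb/h and vapour = 199.34 lb/h.
The evaporator receives (1−α)·856 of feed at 0.888 water and removes 0.563 of that water:
0.563×0.888×(1−α)×856 = 199.34
(1−α) = 199.34/427.95 = 0.4658;  α = 0.5342.
Bypass flow = 0.5342×856 = 457.27 lb/h.

457.3 lb/h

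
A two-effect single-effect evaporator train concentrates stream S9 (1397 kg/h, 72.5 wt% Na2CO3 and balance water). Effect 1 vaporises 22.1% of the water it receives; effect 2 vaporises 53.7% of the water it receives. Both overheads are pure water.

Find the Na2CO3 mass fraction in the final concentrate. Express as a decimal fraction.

water in feed = 1397×0.275 = 384.18 kg/h.
After stage 1: water left = (1−0.221)×384.18 = 299.27; stream total = 1312.1 kg/h.
After stage 2: water left = (1−0.537)×299.27 = 138.56; final concentrate = 1151.4 kg/h.
Na2CO3 fraction = 1012.8/1151.4 = 0.880.

0.880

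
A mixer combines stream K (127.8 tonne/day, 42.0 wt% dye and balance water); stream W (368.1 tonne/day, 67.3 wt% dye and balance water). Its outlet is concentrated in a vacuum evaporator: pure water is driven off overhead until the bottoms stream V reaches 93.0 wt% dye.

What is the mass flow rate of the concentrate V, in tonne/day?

324.1 tonne/day

dye entering = 127.8×0.420 + 368.1×0.673 = 301.41 tonne/day.
All dye reports to V, so V = 301.41/0.930 = 324.09 tonne/day.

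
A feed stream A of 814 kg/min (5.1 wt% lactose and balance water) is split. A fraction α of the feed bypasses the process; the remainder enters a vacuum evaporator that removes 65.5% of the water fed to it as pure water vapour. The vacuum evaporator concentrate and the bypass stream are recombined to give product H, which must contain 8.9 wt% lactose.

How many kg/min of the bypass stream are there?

All 814×0.051 = 41.514 kg/min of lactose reaches H, so H = 41.514/0.089 = 466.45 kg/min and vapour = 347.55 kg/min.
The evaporator receives (1−α)·814 of feed at 0.949 water and removes 0.655 of that water:
0.655×0.949×(1−α)×814 = 347.55
(1−α) = 347.55/505.98 = 0.6869;  α = 0.3131.
Bypass flow = 0.3131×814 = 254.87 kg/min.

254.9 kg/min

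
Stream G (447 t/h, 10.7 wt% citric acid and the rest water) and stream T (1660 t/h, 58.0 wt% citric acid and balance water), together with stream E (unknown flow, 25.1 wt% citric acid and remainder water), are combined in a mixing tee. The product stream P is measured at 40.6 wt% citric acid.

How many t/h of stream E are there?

Let E be the unknown flow. Total out = 2107 + E.
citric acid balance: 1010.6 + 0.251·E = 0.406·(2107 + E)
(0.251 − 0.406)·E = 0.406×2107 − 1010.6 = -155.19
E = -155.19 / -0.155 = 1001.2 t/h

1001 t/h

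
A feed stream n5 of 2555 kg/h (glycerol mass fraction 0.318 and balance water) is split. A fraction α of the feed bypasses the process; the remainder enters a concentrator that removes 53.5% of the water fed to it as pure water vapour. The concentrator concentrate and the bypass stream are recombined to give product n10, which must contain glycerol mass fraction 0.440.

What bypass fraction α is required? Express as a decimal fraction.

All 2555×0.318 = 812.49 kg/h of glycerol reaches n10, so n10 = 812.49/0.440 = 1846.6 kg/h and vapour = 708.43 kg/h.
The evaporator receives (1−α)·2555 of feed at 0.682 water and removes 0.535 of that water:
0.535×0.682×(1−α)×2555 = 708.43
(1−α) = 708.43/932.24 = 0.7599;  α = 0.2401.

0.240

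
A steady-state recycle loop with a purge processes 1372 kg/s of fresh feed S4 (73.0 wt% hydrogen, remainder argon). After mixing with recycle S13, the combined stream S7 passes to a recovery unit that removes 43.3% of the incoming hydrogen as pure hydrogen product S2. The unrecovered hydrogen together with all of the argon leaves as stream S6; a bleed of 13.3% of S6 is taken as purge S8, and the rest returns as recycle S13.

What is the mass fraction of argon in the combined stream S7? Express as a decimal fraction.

argon enters only via S4 and leaves only via the purge: 1372×0.270 = 0.133×(argon in S6), and the recovery unit passes all argon, so argon in S7 = argon in S6 = 2785.3 kg/s.
hydrogen in S7: m_A = 1372×0.730 + (1−0.133)·(1−0.433)·m_A, so m_A = 1001.6/0.5084 = 1970 kg/s.
S7 = 1970 + 2785.3 = 4755.2 kg/s.
argon fraction in S7 = 2785.3/4755.2 = 0.586.

0.586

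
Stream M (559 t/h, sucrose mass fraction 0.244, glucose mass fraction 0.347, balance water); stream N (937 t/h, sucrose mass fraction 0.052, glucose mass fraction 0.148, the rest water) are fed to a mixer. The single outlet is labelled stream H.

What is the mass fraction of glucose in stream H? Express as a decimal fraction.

Total flow out = 559 + 937 = 1496 t/h.
glucose in = 559×0.347 + 937×0.148 = 332.65 t/h.
glucose mass fraction in H = 332.65/1496 = 0.222.

0.222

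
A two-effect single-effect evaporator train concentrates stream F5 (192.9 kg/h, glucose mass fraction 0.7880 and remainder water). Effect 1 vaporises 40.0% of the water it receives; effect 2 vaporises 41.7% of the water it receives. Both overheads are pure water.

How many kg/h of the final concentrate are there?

water in feed = 192.9×0.212 = 40.895 kg/h.
After stage 1: water left = (1−0.400)×40.895 = 24.537; stream total = 176.54 kg/h.
After stage 2: water left = (1−0.417)×24.537 = 14.305; final concentrate = 166.31 kg/h.

166.3 kg/h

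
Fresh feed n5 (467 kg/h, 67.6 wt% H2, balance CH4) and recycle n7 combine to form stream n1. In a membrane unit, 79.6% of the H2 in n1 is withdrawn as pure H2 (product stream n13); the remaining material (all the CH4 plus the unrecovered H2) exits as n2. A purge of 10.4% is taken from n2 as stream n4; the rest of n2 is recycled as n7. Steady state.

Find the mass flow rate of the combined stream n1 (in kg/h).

1841 kg/h

CH4 enters only via n5 and leaves only via the purge: 467×0.324 = 0.104×(CH4 in n2), and the membrane unit passes all CH4, so CH4 in n1 = CH4 in n2 = 1454.9 kg/h.
H2 in n1: m_A = 467×0.676 + (1−0.104)·(1−0.796)·m_A, so m_A = 315.69/0.8172 = 386.3 kg/h.
n1 = 386.3 + 1454.9 = 1841.2 kg/h.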